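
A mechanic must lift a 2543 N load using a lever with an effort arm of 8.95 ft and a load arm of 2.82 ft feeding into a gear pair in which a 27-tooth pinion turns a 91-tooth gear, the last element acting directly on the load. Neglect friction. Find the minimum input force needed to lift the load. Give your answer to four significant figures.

237.7 N

Lever MA = effort arm / load arm = 8.95/2.82 = 3.1738.
Gear pair MA = 91/27 = 3.3704.
Combined ideal MA = 3.1738 × 3.3704 = 10.697.
Effort = load / MA = 2543 / 10.697 = 237.74 N.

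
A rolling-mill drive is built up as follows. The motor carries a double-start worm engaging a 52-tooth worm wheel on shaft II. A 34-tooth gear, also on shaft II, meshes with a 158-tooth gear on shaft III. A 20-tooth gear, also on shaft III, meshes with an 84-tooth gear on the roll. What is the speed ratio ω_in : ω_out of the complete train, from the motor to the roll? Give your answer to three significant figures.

Each stage contributes driven/driver: worm 52/2 = 26, gear mesh 158/34 = 4.6471, gear mesh 84/20 = 4.2.
Overall: 26 × 4.6471 × 4.2 = 507.46.

507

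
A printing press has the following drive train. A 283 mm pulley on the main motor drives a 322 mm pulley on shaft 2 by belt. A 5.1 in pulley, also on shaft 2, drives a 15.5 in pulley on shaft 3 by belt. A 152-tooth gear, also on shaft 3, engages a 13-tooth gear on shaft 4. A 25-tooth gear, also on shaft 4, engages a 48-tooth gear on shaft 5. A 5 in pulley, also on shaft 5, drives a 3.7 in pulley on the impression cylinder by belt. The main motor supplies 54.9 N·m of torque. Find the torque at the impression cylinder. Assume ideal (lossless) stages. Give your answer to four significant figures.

23.07 N·m

belt 322/283 = 1.1378 → τ = 54.9·1.1378 = 62.466 N·m
belt 15.5/5.1 = 3.0392 → τ = 62.466·3.0392 = 189.85 N·m
gear mesh 13/152 = 0.085526 → τ = 189.85·0.085526 = 16.237 N·m
gear mesh 48/25 = 1.92 → τ = 16.237·1.92 = 31.175 N·m
belt 3.7/5 = 0.74 → τ = 31.175·0.74 = 23.069 N·m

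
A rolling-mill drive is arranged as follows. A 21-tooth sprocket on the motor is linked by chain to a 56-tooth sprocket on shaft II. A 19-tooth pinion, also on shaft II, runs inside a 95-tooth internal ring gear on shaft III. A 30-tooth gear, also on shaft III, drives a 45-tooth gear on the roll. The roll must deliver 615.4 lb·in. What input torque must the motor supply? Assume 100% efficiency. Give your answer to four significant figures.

30.77 lb·in

Overall ratio R = 2.6667 × 5 × 1.5 = 20.
Input torque = output torque / R = 615.4 / 20 = 30.77 lb·in.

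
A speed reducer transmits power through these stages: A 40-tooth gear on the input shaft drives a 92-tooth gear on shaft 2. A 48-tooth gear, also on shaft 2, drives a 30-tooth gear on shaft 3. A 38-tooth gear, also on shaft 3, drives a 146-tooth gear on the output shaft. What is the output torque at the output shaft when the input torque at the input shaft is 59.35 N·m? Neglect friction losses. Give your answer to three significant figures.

Gear mesh: ratio = 92/40 = 2.3; torque at shaft 2 = 59.35 × 2.3 = 136.5 N·m.
Gear mesh: ratio = 30/48 = 0.625; torque at shaft 3 = 136.5 × 0.625 = 85.316 N·m.
Gear mesh: ratio = 146/38 = 3.8421; torque at the output shaft = 85.316 × 3.8421 = 327.79 N·m.

328 N·m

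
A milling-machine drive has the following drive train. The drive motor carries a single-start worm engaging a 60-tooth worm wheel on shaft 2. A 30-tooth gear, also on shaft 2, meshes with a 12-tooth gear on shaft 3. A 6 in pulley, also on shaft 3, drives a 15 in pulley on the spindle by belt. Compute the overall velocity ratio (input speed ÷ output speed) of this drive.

Each stage contributes driven/driver: worm 60/1 = 60, gear mesh 12/30 = 0.4, belt 15/6 = 2.5.
Overall: 60 × 0.4 × 2.5 = 60.

60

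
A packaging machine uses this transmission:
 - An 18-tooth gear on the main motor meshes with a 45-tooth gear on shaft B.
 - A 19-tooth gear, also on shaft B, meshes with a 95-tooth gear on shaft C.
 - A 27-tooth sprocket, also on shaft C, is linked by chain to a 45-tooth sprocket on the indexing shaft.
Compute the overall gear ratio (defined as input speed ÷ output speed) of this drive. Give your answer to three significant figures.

Each stage contributes driven/driver: gear mesh 45/18 = 2.5, gear mesh 95/19 = 5, chain 45/27 = 1.6667.
Overall: 2.5 × 5 × 1.6667 = 20.833.

20.8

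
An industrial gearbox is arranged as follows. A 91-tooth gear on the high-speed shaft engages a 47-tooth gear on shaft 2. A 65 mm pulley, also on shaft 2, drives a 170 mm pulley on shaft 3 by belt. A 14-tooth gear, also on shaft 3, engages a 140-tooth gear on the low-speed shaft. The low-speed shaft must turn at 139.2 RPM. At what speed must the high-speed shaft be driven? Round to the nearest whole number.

1880 RPM

Overall ratio R = 0.51648 × 2.6154 × 10 = 13.508.
Required input speed = output speed × R = 139.2 × 13.508 = 1880.3 RPM.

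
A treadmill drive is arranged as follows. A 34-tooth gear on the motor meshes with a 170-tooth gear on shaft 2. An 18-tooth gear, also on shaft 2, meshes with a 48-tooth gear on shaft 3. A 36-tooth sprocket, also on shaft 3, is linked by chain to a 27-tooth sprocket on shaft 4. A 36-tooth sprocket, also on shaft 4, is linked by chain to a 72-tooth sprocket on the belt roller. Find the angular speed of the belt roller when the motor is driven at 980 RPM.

49 RPM

Gear mesh: ratio = 170/34 = 5, so shaft 2 turns at 980 / 5 = 196 RPM.
Gear mesh: ratio = 48/18 = 2.6667, so shaft 3 turns at 196 / 2.6667 = 73.5 RPM.
Chain: ratio = 27/36 = 0.75, so shaft 4 turns at 73.5 / 0.75 = 98 RPM.
Chain: ratio = 72/36 = 2, so the belt roller turns at 98 / 2 = 49 RPM.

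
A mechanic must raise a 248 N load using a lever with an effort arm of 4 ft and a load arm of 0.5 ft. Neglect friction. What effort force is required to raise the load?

Lever MA = effort arm / load arm = 4/0.5 = 8.
Effort = load / MA = 248 / 8 = 31 N.

31 N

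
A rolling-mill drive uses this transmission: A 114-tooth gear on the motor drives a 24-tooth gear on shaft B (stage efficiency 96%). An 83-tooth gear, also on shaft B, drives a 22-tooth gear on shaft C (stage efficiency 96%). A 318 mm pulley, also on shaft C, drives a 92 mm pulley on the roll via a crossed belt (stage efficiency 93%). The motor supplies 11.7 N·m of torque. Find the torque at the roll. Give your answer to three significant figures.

0.162 N·m

After the gear mesh (24/114): 11.7 × 0.21053 × 0.96 = 2.3646 N·m
After the gear mesh (22/83): 2.3646 × 0.26506 × 0.96 = 0.6017 N·m
After the belt (92/318): 0.6017 × 0.28931 × 0.93 = 0.16189 N·m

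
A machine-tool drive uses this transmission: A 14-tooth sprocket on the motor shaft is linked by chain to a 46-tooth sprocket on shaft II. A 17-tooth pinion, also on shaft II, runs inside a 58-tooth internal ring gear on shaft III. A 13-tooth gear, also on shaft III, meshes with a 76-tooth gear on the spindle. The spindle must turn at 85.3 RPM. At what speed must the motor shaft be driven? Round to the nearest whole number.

Overall ratio R = 3.2857 × 3.4118 × 5.8462 = 65.536.
Required input speed = output speed × R = 85.3 × 65.536 = 5590.2 RPM.

5590 RPM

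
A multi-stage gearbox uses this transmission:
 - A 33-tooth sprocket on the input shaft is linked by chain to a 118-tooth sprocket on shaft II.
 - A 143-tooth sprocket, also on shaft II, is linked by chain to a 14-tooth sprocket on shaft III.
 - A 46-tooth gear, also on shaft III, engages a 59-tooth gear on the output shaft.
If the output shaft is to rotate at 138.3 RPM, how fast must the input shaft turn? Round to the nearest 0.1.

62.1 RPM

Overall ratio R = 3.5758 × 0.097902 × 1.2826 = 0.44901.
Required input speed = output speed × R = 138.3 × 0.44901 = 62.098 RPM.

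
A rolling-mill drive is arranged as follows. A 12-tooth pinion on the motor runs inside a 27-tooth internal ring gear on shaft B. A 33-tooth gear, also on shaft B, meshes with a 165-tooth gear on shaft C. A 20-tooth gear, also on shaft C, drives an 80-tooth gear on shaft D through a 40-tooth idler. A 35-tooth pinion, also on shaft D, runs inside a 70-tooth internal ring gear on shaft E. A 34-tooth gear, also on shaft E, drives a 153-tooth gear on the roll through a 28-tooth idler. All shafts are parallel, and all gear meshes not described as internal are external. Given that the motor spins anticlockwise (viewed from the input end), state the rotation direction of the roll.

clockwise

the motor → shaft B: internal mesh, same direction → CCW.
shaft B → shaft C: external mesh, 1 reversal → CW.
shaft C → shaft D: driver → idler → driven is 2 external meshes, 2 reversals → CW.
shaft D → shaft E: internal mesh, same direction → CW.
shaft E → the roll: driver → idler → driven is 2 external meshes, 2 reversals → CW.
5 reversals in total — an odd number — so the roll turns opposite to the motor.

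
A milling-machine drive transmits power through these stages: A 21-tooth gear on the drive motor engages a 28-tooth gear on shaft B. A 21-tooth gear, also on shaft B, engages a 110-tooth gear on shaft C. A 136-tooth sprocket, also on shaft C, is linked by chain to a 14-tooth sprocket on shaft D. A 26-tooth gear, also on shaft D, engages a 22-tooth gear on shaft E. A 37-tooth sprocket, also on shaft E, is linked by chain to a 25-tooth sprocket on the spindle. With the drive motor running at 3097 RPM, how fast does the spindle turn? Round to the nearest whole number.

7534 RPM

the drive motor → shaft B (gear mesh, 28/21): 3097 ÷ 1.3333 = 2322.8 RPM
shaft B → shaft C (gear mesh, 110/21): 2322.8 ÷ 5.2381 = 443.43 RPM
shaft C → shaft D (chain, 14/136): 443.43 ÷ 0.10294 = 4307.6 RPM
shaft D → shaft E (gear mesh, 22/26): 4307.6 ÷ 0.84615 = 5090.9 RPM
shaft E → the spindle (chain, 25/37): 5090.9 ÷ 0.67568 = 7534.5 RPM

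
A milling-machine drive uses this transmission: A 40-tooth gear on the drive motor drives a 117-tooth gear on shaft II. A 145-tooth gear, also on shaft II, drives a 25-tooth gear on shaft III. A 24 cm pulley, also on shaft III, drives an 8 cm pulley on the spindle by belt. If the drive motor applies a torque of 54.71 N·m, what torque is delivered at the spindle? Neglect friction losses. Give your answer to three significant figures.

9.20 N·m

Gear mesh: ratio = 117/40 = 2.925; torque at shaft II = 54.71 × 2.925 = 160.03 N·m.
Gear mesh: ratio = 25/145 = 0.17241; torque at shaft III = 160.03 × 0.17241 = 27.591 N·m.
Belt: ratio = 8/24 = 0.33333; torque at the spindle = 27.591 × 0.33333 = 9.1969 N·m.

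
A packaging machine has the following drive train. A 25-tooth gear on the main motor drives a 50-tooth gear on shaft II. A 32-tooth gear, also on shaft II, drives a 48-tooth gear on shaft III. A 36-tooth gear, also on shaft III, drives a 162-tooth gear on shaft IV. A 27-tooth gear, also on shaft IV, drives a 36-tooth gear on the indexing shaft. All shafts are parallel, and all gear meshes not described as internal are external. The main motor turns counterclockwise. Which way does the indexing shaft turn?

counterclockwise

the main motor → shaft II: external mesh, 1 reversal → CW.
shaft II → shaft III: external mesh, 1 reversal → CCW.
shaft III → shaft IV: external mesh, 1 reversal → CW.
shaft IV → the indexing shaft: external mesh, 1 reversal → CCW.
4 reversals in total — an even number — so the indexing shaft turns the same way as the main motor.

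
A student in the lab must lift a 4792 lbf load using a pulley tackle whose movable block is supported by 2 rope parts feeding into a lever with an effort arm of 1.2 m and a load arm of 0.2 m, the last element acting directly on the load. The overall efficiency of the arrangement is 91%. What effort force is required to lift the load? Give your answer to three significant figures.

439 lbf

Block-and-tackle MA = number of supporting rope parts = 2.
Lever MA = effort arm / load arm = 1.2/0.2 = 6.
Combined ideal MA = 2 × 6 = 12.
Actual MA = 12 × 0.91 = 10.92.
Effort = load / actual MA = 4792 / 10.92 = 438.83 lbf.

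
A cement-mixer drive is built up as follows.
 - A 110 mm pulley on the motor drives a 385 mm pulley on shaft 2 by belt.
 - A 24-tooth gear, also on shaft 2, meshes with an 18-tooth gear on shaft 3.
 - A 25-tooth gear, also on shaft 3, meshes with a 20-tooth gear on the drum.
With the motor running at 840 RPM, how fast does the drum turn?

the motor → shaft 2 (belt, 385/110): 840 ÷ 3.5 = 240 RPM
shaft 2 → shaft 3 (gear mesh, 18/24): 240 ÷ 0.75 = 320 RPM
shaft 3 → the drum (gear mesh, 20/25): 320 ÷ 0.8 = 400 RPM

400 RPM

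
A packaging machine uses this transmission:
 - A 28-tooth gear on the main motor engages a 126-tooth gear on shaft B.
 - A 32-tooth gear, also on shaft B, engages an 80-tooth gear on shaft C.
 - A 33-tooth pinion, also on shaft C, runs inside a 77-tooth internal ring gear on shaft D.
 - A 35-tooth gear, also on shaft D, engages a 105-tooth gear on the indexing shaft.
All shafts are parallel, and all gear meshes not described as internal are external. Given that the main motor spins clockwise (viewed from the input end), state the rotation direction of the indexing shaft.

anticlockwise

the main motor → shaft B: external mesh, 1 reversal → CCW.
shaft B → shaft C: external mesh, 1 reversal → CW.
shaft C → shaft D: internal mesh, same direction → CW.
shaft D → the indexing shaft: external mesh, 1 reversal → CCW.
3 reversals in total — an odd number — so the indexing shaft turns opposite to the main motor.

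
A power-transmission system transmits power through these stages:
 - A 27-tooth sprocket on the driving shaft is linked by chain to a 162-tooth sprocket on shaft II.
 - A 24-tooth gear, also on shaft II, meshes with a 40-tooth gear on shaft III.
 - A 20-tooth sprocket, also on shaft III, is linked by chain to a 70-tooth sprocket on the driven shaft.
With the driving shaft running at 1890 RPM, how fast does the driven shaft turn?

the driving shaft → shaft II (chain, 162/27): 1890 ÷ 6 = 315 RPM
shaft II → shaft III (gear mesh, 40/24): 315 ÷ 1.6667 = 189 RPM
shaft III → the driven shaft (chain, 70/20): 189 ÷ 3.5 = 54 RPM

54 RPM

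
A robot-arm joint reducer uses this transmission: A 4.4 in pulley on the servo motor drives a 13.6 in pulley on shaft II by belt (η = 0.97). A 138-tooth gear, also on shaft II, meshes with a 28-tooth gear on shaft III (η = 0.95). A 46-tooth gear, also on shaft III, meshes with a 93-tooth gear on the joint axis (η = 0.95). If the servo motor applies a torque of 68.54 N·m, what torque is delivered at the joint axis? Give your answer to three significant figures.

belt 13.6/4.4 = 3.0909 → τ = 68.54·3.0909·0.97 = 205.5 N·m
gear mesh 28/138 = 0.2029 → τ = 205.5·0.2029·0.95 = 39.61 N·m
gear mesh 93/46 = 2.0217 → τ = 39.61·2.0217·0.95 = 76.077 N·m

76.1 N·m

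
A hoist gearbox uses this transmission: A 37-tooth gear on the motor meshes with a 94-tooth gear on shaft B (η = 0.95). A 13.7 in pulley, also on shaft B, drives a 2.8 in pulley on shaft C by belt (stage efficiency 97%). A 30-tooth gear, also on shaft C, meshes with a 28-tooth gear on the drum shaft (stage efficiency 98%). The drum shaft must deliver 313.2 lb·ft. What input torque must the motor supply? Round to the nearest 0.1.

Overall ratio R = 2.5405 × 0.20438 × 0.93333 = 0.48462; overall efficiency η = 0.95 × 0.97 × 0.98 = 0.9031.
Input torque = output torque / (R × η) = 313.2 / (0.48462 × 0.9031) = 715.65 lb·ft.

715.6 lb·ft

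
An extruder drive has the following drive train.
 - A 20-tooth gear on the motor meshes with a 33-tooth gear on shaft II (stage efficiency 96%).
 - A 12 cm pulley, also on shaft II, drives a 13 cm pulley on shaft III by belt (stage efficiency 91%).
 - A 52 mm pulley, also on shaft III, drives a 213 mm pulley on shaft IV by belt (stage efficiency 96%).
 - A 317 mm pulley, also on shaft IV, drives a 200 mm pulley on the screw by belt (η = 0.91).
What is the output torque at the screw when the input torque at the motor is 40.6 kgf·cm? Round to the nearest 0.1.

143.1 kgf·cm

After the gear mesh (33/20): 40.6 × 1.65 × 0.96 = 64.31 kgf·cm
After the belt (13/12): 64.31 × 1.0833 × 0.91 = 63.399 kgf·cm
After the belt (213/52): 63.399 × 4.0962 × 0.96 = 249.31 kgf·cm
After the belt (200/317): 249.31 × 0.63091 × 0.91 = 143.13 kgf·cm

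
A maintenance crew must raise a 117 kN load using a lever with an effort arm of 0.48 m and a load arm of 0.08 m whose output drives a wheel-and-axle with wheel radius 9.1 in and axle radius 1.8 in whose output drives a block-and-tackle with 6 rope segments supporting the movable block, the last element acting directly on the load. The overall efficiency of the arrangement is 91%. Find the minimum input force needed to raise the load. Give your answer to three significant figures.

Lever MA = effort arm / load arm = 0.48/0.08 = 6.
Wheel-and-axle MA = R/r = 9.1/1.8 = 5.0556.
Block-and-tackle MA = number of supporting rope parts = 6.
Combined ideal MA = 6 × 5.0556 × 6 = 182.
Actual MA = 182 × 0.91 = 165.62.
Effort = load / actual MA = 117 / 165.62 = 0.70644 kN.

0.706 kN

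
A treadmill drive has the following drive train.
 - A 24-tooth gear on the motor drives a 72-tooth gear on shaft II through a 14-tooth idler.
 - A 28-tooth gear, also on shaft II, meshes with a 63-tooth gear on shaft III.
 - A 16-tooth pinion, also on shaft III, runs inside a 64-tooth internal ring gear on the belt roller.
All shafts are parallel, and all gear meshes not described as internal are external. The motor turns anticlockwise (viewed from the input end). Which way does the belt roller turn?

the motor → shaft II: driver → idler → driven is 2 external meshes, 2 reversals → CCW.
shaft II → shaft III: external mesh, 1 reversal → CW.
shaft III → the belt roller: internal mesh, same direction → CW.
3 reversals in total — an odd number — so the belt roller turns opposite to the motor.

clockwise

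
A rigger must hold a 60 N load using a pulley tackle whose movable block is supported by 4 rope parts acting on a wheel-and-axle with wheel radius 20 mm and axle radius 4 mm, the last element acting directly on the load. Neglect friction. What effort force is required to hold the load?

Block-and-tackle MA = number of supporting rope parts = 4.
Wheel-and-axle MA = R/r = 20/4 = 5.
Combined ideal MA = 4 × 5 = 20.
Effort = load / MA = 60 / 20 = 3 N.

3 N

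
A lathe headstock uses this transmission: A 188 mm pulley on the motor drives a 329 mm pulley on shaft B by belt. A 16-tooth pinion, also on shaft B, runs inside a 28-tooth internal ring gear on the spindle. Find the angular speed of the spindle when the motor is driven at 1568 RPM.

512 RPM

the motor → shaft B (belt, 329/188): 1568 ÷ 1.75 = 896 RPM
shaft B → the spindle (internal gear, 28/16): 896 ÷ 1.75 = 512 RPM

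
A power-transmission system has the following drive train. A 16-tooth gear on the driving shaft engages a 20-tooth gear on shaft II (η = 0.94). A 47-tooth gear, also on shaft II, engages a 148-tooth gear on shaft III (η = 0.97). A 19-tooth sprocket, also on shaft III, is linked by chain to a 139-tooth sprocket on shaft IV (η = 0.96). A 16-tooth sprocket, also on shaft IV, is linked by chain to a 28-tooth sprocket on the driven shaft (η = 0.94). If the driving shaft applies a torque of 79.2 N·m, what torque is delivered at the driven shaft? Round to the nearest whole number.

3284 N·m

gear mesh 20/16 = 1.25 → τ = 79.2·1.25·0.94 = 93.06 N·m
gear mesh 148/47 = 3.1489 → τ = 93.06·3.1489·0.97 = 284.25 N·m
chain 139/19 = 7.3158 → τ = 284.25·7.3158·0.96 = 1996.3 N·m
chain 28/16 = 1.75 → τ = 1996.3·1.75·0.94 = 3284 N·m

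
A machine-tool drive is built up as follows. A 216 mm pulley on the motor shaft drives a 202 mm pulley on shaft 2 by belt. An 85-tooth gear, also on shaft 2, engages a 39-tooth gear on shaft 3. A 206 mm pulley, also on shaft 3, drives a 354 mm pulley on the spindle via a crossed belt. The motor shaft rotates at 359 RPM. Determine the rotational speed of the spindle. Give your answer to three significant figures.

belt 202/216 = 0.93519 → 359/0.93519 = 383.88 RPM
gear mesh 39/85 = 0.45882 → 383.88/0.45882 = 836.66 RPM
belt 354/206 = 1.7184 → 836.66/1.7184 = 486.87 RPM

487 RPM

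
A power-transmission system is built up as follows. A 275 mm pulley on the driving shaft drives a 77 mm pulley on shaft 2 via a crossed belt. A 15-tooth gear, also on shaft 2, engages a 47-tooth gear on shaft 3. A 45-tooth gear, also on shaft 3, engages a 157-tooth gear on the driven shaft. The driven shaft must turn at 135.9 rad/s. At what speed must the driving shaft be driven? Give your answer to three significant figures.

416 rad/s

Overall ratio R = 0.28 × 3.1333 × 3.4889 = 3.0609.
Required input speed = output speed × R = 135.9 × 3.0609 = 415.98 rad/s.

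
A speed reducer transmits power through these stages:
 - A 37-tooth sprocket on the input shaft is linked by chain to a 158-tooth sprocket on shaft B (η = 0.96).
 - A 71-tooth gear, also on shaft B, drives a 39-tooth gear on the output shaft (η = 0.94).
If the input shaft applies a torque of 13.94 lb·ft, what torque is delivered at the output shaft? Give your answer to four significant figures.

29.51 lb·ft

After the chain (158/37): 13.94 × 4.2703 × 0.96 = 57.146 lb·ft
After the gear mesh (39/71): 57.146 × 0.5493 × 0.94 = 29.507 lb·ft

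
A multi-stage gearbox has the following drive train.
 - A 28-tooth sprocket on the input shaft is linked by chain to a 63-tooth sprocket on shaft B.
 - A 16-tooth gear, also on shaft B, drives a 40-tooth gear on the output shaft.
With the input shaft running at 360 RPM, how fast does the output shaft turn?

the input shaft → shaft B (chain, 63/28): 360 ÷ 2.25 = 160 RPM
shaft B → the output shaft (gear mesh, 40/16): 160 ÷ 2.5 = 64 RPM

64 RPM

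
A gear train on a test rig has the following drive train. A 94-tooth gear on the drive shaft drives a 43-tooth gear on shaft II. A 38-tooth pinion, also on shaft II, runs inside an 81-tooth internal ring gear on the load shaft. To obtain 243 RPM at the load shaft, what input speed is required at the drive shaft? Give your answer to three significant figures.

Overall ratio R = 0.45745 × 2.1316 = 0.97508.
Required input speed = output speed × R = 243 × 0.97508 = 236.95 RPM.

237 RPM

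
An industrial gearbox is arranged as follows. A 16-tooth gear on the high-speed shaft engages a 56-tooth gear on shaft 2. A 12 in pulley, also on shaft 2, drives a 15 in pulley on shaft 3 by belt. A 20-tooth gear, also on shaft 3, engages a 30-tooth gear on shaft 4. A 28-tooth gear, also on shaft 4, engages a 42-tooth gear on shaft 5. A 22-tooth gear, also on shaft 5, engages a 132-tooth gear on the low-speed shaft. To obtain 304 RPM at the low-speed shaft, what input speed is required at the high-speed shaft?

Overall ratio R = 3.5 × 1.25 × 1.5 × 1.5 × 6 = 59.062.
Required input speed = output speed × R = 304 × 59.062 = 17955 RPM.

17955 RPM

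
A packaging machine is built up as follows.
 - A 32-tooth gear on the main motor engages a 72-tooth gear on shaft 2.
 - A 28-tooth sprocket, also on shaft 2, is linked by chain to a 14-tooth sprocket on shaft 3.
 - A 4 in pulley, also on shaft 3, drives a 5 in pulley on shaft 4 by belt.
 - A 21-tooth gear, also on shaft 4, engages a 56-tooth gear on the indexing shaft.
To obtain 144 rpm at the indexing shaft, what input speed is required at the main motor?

Overall ratio R = 2.25 × 0.5 × 1.25 × 2.6667 = 3.75.
Required input speed = output speed × R = 144 × 3.75 = 540 rpm.

540 rpm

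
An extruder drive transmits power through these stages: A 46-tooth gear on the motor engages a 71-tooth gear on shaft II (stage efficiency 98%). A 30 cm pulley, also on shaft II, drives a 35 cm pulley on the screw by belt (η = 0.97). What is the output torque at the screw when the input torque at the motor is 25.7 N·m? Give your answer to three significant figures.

44.0 N·m

gear mesh 71/46 = 1.5435 → τ = 25.7·1.5435·0.98 = 38.874 N·m
belt 35/30 = 1.1667 → τ = 38.874·1.1667·0.97 = 43.992 N·m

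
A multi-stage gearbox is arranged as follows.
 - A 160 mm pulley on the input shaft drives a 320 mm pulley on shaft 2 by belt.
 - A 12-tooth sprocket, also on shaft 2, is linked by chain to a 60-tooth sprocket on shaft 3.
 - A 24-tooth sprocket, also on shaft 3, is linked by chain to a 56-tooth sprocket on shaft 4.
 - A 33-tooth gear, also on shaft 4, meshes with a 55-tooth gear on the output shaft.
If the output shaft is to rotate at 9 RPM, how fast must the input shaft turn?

Overall ratio R = 2 × 5 × 2.3333 × 1.6667 = 38.889.
Required input speed = output speed × R = 9 × 38.889 = 350 RPM.

350 RPM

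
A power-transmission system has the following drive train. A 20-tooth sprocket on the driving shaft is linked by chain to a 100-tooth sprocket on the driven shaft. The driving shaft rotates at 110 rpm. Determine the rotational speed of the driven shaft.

the driving shaft → the driven shaft (chain, 100/20): 110 ÷ 5 = 22 rpm

22 rpm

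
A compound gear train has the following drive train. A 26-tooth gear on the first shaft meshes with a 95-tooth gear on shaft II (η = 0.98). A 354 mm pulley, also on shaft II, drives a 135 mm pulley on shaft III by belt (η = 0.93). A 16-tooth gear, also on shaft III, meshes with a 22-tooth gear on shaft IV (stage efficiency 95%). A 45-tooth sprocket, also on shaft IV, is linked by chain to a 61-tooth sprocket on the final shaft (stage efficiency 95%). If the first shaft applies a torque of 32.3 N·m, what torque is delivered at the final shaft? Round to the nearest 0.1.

gear mesh 95/26 = 3.6538 → τ = 32.3·3.6538·0.98 = 115.66 N·m
belt 135/354 = 0.38136 → τ = 115.66·0.38136·0.93 = 41.02 N·m
gear mesh 22/16 = 1.375 → τ = 41.02·1.375·0.95 = 53.582 N·m
chain 61/45 = 1.3556 → τ = 53.582·1.3556·0.95 = 69.002 N·m

69.0 N·m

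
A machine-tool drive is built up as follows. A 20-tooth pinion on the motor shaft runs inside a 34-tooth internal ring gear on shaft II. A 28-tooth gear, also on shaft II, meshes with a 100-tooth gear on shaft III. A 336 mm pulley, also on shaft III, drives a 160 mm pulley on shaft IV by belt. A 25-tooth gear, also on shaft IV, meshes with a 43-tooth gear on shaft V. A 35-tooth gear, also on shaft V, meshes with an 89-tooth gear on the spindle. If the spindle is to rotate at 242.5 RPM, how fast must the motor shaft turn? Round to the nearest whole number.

Overall ratio R = 1.7 × 3.5714 × 0.47619 × 1.72 × 2.5429 = 12.645.
Required input speed = output speed × R = 242.5 × 12.645 = 3066.4 RPM.

3066 RPM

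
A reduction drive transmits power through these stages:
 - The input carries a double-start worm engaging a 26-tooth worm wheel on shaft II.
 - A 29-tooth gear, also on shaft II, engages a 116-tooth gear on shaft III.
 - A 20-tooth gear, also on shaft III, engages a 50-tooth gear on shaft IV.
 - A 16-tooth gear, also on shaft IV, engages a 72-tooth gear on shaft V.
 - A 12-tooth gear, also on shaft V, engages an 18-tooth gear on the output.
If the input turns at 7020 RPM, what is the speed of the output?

worm 26/2 = 13 → 7020/13 = 540 RPM
gear mesh 116/29 = 4 → 540/4 = 135 RPM
gear mesh 50/20 = 2.5 → 135/2.5 = 54 RPM
gear mesh 72/16 = 4.5 → 54/4.5 = 12 RPM
gear mesh 18/12 = 1.5 → 12/1.5 = 8 RPM

8 RPM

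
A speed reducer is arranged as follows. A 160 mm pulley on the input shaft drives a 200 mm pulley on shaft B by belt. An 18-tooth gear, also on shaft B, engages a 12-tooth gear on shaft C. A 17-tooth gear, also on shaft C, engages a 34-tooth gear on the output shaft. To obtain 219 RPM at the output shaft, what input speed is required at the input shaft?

Overall ratio R = 1.25 × 0.66667 × 2 = 1.6667.
Required input speed = output speed × R = 219 × 1.6667 = 365 RPM.

365 RPM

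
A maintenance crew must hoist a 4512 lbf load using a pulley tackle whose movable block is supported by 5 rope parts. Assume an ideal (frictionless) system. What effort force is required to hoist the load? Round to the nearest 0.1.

902.4 lbf

Block-and-tackle MA = number of supporting rope parts = 5.
Effort = load / MA = 4512 / 5 = 902.4 lbf.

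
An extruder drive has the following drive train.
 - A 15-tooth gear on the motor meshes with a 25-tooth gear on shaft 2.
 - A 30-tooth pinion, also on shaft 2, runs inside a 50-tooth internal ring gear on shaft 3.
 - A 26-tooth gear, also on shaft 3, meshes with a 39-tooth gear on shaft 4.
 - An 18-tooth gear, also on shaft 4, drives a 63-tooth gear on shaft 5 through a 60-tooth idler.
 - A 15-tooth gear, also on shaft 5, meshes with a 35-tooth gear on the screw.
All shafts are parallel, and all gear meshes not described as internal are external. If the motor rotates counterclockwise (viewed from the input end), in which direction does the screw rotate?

the motor → shaft 2: external mesh, 1 reversal → CW.
shaft 2 → shaft 3: internal mesh, same direction → CW.
shaft 3 → shaft 4: external mesh, 1 reversal → CCW.
shaft 4 → shaft 5: driver → idler → driven is 2 external meshes, 2 reversals → CCW.
shaft 5 → the screw: external mesh, 1 reversal → CW.
5 reversals in total — an odd number — so the screw turns opposite to the motor.

clockwise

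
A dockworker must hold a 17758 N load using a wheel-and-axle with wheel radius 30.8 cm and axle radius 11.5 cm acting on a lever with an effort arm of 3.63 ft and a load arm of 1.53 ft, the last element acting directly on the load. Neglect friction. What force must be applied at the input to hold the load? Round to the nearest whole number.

2795 N

Wheel-and-axle MA = R/r = 30.8/11.5 = 2.6783.
Lever MA = effort arm / load arm = 3.63/1.53 = 2.3725.
Combined ideal MA = 2.6783 × 2.3725 = 6.3543.
Effort = load / MA = 17758 / 6.3543 = 2794.6 N.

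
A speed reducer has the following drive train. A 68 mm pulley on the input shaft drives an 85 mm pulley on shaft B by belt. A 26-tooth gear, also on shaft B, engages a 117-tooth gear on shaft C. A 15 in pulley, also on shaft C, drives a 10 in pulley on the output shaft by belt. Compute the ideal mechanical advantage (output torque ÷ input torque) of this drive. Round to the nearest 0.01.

3.75

Each stage contributes driven/driver: belt 85/68 = 1.25, gear mesh 117/26 = 4.5, belt 10/15 = 0.66667.
Overall: 1.25 × 4.5 × 0.66667 = 3.75.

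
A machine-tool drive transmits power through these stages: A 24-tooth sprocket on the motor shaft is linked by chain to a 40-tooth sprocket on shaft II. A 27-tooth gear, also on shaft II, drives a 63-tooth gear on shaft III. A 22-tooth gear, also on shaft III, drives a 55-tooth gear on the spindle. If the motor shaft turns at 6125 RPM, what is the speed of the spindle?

630 RPM

chain 40/24 = 1.6667 → 6125/1.6667 = 3675 RPM
gear mesh 63/27 = 2.3333 → 3675/2.3333 = 1575 RPM
gear mesh 55/22 = 2.5 → 1575/2.5 = 630 RPM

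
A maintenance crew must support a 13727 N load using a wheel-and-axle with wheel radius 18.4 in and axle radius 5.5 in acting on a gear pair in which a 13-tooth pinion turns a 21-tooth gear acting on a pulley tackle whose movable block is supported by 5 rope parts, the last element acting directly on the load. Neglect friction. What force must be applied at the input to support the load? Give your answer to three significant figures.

Wheel-and-axle MA = R/r = 18.4/5.5 = 3.3455.
Gear pair MA = 21/13 = 1.6154.
Block-and-tackle MA = number of supporting rope parts = 5.
Combined ideal MA = 3.3455 × 1.6154 × 5 = 27.021.
Effort = load / MA = 13727 / 27.021 = 508.01 N.

508 N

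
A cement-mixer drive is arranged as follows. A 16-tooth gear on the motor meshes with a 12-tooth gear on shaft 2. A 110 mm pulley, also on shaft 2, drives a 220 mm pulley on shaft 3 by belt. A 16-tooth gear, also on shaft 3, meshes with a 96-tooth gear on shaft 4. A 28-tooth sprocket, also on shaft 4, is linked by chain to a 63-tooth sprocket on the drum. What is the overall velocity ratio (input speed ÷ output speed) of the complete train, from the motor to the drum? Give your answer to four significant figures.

Each stage contributes driven/driver: gear mesh 12/16 = 0.75, belt 220/110 = 2, gear mesh 96/16 = 6, chain 63/28 = 2.25.
Overall: 0.75 × 2 × 6 × 2.25 = 20.25.

20.25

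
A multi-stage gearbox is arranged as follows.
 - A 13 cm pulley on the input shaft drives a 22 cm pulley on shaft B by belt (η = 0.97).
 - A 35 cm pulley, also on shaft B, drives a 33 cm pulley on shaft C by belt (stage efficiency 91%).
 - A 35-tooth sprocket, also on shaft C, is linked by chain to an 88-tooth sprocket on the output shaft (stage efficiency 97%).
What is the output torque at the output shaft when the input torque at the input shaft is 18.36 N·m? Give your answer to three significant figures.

Belt: ratio = 22/13 = 1.6923; torque at shaft B = 18.36 × 1.6923 × 0.97 = 30.139 N·m.
Belt: ratio = 33/35 = 0.94286; torque at shaft C = 30.139 × 0.94286 × 0.91 = 25.859 N·m.
Chain: ratio = 88/35 = 2.5143; torque at the output shaft = 25.859 × 2.5143 × 0.97 = 63.066 N·m.

63.1 N·m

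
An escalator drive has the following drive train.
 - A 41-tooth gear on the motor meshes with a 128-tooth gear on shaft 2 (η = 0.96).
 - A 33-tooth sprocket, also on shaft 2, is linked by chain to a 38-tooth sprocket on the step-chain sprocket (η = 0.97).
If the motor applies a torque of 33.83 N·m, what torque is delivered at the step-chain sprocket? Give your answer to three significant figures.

gear mesh 128/41 = 3.122 → τ = 33.83·3.122·0.96 = 101.39 N·m
chain 38/33 = 1.1515 → τ = 101.39·1.1515·0.97 = 113.25 N·m

113 N·m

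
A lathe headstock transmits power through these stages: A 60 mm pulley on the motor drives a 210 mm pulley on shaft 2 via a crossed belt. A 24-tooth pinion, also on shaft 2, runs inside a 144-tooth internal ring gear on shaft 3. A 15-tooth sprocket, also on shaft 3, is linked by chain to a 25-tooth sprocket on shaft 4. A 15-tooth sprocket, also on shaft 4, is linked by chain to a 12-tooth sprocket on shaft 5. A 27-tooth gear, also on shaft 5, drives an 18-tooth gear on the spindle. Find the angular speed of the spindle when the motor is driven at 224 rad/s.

12 rad/s

the motor → shaft 2 (belt, 210/60): 224 ÷ 3.5 = 64 rad/s
shaft 2 → shaft 3 (internal gear, 144/24): 64 ÷ 6 = 10.667 rad/s
shaft 3 → shaft 4 (chain, 25/15): 10.667 ÷ 1.6667 = 6.4 rad/s
shaft 4 → shaft 5 (chain, 12/15): 6.4 ÷ 0.8 = 8 rad/s
shaft 5 → the spindle (gear mesh, 18/27): 8 ÷ 0.66667 = 12 rad/s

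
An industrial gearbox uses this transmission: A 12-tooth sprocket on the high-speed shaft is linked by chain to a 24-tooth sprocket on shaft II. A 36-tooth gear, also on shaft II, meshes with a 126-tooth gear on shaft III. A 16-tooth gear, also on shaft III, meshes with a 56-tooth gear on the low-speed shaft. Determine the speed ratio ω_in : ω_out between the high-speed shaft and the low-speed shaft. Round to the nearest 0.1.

Each stage contributes driven/driver: chain 24/12 = 2, gear mesh 126/36 = 3.5, gear mesh 56/16 = 3.5.
Overall: 2 × 3.5 × 3.5 = 24.5.

24.5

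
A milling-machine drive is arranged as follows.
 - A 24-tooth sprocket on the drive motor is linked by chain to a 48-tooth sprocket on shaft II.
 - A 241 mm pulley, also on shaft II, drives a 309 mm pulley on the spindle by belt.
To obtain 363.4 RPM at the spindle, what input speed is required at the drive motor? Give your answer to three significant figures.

932 RPM

Overall ratio R = 2 × 1.2822 = 2.5643.
Required input speed = output speed × R = 363.4 × 2.5643 = 931.87 RPM.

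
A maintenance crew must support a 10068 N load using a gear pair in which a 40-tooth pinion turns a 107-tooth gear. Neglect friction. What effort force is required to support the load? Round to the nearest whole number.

Gear pair MA = 107/40 = 2.675.
Effort = load / MA = 10068 / 2.675 = 3763.7 N.

3764 N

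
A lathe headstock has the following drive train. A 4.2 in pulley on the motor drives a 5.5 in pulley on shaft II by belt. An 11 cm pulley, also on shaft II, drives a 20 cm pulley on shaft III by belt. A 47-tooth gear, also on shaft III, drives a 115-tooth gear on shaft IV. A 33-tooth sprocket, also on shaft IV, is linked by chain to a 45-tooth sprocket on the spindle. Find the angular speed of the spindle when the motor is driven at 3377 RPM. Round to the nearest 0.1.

belt 5.5/4.2 = 1.3095 → 3377/1.3095 = 2578.8 RPM
belt 20/11 = 1.8182 → 2578.8/1.8182 = 1418.3 RPM
gear mesh 115/47 = 2.4468 → 1418.3/2.4468 = 579.67 RPM
chain 45/33 = 1.3636 → 579.67/1.3636 = 425.09 RPM

425.1 RPM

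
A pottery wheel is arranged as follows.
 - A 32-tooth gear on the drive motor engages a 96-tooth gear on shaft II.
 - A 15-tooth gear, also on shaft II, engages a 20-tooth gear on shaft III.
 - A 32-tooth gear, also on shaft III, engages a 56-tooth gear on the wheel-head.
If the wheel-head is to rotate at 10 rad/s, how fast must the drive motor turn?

Overall ratio R = 3 × 1.3333 × 1.75 = 7.
Required input speed = output speed × R = 10 × 7 = 70 rad/s.

70 rad/s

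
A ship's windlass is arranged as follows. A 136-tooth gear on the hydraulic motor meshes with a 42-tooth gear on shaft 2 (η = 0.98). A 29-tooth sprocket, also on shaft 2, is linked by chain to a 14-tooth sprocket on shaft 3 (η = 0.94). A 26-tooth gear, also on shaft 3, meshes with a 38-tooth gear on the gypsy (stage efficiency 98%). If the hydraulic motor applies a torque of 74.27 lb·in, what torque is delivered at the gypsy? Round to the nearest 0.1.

gear mesh 42/136 = 0.30882 → τ = 74.27·0.30882·0.98 = 22.478 lb·in
chain 14/29 = 0.48276 → τ = 22.478·0.48276·0.94 = 10.2 lb·in
gear mesh 38/26 = 1.4615 → τ = 10.2·1.4615·0.98 = 14.61 lb·in

14.6 lb·in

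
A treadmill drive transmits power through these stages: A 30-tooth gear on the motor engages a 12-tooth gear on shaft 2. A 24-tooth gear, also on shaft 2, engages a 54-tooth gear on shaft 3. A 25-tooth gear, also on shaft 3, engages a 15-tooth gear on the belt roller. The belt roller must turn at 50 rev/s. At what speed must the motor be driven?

27 rev/s

Overall ratio R = 0.4 × 2.25 × 0.6 = 0.54.
Required input speed = output speed × R = 50 × 0.54 = 27 rev/s.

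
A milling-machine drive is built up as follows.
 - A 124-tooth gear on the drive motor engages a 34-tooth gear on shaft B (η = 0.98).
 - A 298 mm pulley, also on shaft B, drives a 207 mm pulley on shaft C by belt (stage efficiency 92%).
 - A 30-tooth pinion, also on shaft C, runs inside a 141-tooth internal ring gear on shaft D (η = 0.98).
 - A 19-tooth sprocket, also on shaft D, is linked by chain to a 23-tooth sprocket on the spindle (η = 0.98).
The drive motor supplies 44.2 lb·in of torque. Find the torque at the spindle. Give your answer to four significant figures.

41.47 lb·in

After the gear mesh (34/124): 44.2 × 0.27419 × 0.98 = 11.877 lb·in
After the belt (207/298): 11.877 × 0.69463 × 0.92 = 7.5901 lb·in
After the internal gear (141/30): 7.5901 × 4.7 × 0.98 = 34.96 lb·in
After the chain (23/19): 34.96 × 1.2105 × 0.98 = 41.474 lb·in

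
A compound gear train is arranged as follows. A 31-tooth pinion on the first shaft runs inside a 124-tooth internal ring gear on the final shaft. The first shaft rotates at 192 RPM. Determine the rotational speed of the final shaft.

48 RPM

Internal gear: ratio = 124/31 = 4, so the final shaft turns at 192 / 4 = 48 RPM.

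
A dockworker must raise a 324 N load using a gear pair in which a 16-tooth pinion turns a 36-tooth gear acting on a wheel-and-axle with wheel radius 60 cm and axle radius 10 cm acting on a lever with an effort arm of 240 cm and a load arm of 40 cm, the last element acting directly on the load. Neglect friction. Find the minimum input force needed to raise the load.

4 N

Gear pair MA = 36/16 = 2.25.
Wheel-and-axle MA = R/r = 60/10 = 6.
Lever MA = effort arm / load arm = 240/40 = 6.
Combined ideal MA = 2.25 × 6 × 6 = 81.
Effort = load / MA = 324 / 81 = 4 N.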